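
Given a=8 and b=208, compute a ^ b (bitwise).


8 ^ 208 = 216

216


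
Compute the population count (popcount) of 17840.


0b100010110110000 has 6 set bits

6


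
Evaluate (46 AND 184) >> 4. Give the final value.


Step 1: 46 & 184 = 40
Step 2: 40 >> 4 = 2

2


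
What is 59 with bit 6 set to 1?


59 | (1 << 6) = 59 | 64 = 123

123


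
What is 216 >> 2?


0b11011000 >> 2 = 0b110110 = 54

54


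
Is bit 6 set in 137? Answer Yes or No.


0b10001001, bit 6 = 0. No

No


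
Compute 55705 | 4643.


0b1101100110011001 | 0b1001000100011 = 0b1101101110111011 = 56251

56251


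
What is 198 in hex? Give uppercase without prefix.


198 = C6 hex

C6


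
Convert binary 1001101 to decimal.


1001101 in decimal = 77

77


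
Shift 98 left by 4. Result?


0b1100010 << 4 = 0b11000100000 = 1568

1568


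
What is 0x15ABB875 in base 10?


15ABB875 hex = 363575413 decimal

363575413


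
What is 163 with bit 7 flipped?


163 ^ (1 << 7) = 163 ^ 128 = 35

35


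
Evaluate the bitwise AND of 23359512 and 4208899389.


0b1011001000111000000011000 & 0b11111010110111101011010100111101 = 0b10001000011000000011000 = 4468760

4468760


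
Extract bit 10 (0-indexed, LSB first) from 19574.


0b100110001110110, position 10 = 1

1


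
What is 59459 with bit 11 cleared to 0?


59459 & ~(1 << 11) = 57411

57411


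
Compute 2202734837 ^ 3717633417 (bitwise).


0b10000011010010110001000011110101 ^ 0b11011101100101101001010110001001 = 0b1011110110111011000010101111100 = 1591575932

1591575932


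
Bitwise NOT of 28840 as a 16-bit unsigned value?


~0b111000010101000 = 0b1000111101010111 = 36695 (16-bit unsigned)

36695


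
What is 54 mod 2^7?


54 & 127 = 54

54


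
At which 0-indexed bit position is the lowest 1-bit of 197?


0b11000101. Lowest set bit at position 0

0


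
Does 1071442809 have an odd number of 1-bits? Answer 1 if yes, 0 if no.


0b111111110111001110101101111001 has 22 ones => parity 0

0


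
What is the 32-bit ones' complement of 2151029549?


2151029549 ^ 4294967295 = 2143937746

2143937746


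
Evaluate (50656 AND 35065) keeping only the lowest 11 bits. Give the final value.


Step 1: 50656 & 35065 = 32992
Step 2: 32992 & 2047 = 224

224


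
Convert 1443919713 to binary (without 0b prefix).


1443919713 = 1010110000100000111011101100001 in binary

1010110000100000111011101100001


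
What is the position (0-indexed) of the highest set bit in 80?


0b1010000. Highest set bit at position 6

6


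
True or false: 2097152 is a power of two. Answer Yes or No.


0b1000000000000000000000. Only one bit set => Yes

Yes


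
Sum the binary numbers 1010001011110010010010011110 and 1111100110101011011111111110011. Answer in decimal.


1010001011110010010010011110 + 1111100110101011011111111110011 = 10000111000001001110010010010001 = 2265244817

2265244817


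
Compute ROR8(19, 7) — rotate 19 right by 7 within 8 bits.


Rotate 0b10011 right by 7 (8-bit) = 0b100110 = 38

38


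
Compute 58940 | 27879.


0b1110011000111100 | 0b110110011100111 = 0b1110111011111111 = 61183

61183


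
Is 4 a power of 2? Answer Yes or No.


0b100. Only one bit set => Yes

Yes


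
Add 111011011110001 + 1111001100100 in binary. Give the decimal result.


111011011110001 + 1111001100100 = 1001010101010101 = 38229

38229


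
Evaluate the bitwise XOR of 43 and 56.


0b101011 ^ 0b111000 = 0b10011 = 19

19


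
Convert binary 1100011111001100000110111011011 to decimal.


1100011111001100000110111011011 in decimal = 1676021211

1676021211


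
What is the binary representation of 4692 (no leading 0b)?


4692 = 1001001010100 in binary

1001001010100


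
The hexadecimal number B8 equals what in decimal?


B8 hex = 184 decimal

184


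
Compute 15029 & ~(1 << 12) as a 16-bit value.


15029 & ~(1 << 12) = 10933

10933


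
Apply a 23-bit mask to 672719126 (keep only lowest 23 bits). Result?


672719126 & 8388607 = 1630486

1630486


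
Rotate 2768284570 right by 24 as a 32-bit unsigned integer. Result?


Rotate 0b10100101000000001010101110011010 right by 24 (32-bit) = 0b101010111001101010100101 = 11246245

11246245


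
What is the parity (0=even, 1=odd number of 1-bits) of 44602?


0b1010111000111010 has 9 ones => parity 1

1


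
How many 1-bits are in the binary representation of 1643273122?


0b1100001111100100101101110100010 has 16 set bits

16


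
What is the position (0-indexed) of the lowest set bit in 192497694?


0b1011011110010100100000011110. Lowest set bit at position 1

1


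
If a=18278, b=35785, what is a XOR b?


18278 ^ 35785 = 52399

52399


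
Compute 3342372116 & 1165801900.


0b11000111001110001000110100010100 & 0b1000101011111001011100110101100 = 0b1000101001110001000100100000100 = 1161332996

1161332996


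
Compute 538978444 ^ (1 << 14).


538978444 ^ (1 << 14) = 538978444 ^ 16384 = 538994828

538994828


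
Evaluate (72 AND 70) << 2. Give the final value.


Step 1: 72 & 70 = 64
Step 2: 64 << 2 = 256

256


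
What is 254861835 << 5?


0b1111001100001110001000001011 << 5 = 0b111100110000111000100000101100000 = 8155578720

8155578720


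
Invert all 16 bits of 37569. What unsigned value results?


37569 ^ 65535 = 27966

27966


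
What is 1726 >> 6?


0b11010111110 >> 6 = 0b11010 = 26

26


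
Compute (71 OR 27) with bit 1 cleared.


Step 1: 71 | 27 = 95
Step 2: 95 & ~(1 << 1) = 93

93


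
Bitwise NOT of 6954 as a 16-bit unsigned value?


~0b1101100101010 = 0b1110010011010101 = 58581 (16-bit unsigned)

58581


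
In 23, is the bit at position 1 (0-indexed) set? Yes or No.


0b10111, bit 1 = 1. Yes

Yes


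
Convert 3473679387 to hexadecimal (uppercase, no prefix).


3473679387 = CF0C241B hex

CF0C241B


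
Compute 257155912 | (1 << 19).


257155912 | (1 << 19) = 257155912 | 524288 = 257680200

257680200


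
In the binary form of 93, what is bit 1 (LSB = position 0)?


0b1011101, position 1 = 0

0


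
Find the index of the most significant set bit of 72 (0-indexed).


0b1001000. Highest set bit at position 6

6


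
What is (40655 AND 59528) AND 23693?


Step 1: 40655 & 59528 = 34952
Step 2: 34952 & 23693 = 2184

2184


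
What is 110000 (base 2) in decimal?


110000 in decimal = 48

48


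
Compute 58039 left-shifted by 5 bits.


0b1110001010110111 << 5 = 0b111000101011011100000 = 1857248

1857248


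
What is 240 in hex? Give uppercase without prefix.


240 = F0 hex

F0


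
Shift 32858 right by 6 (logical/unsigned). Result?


0b1000000001011010 >> 6 = 0b1000000001 = 513

513


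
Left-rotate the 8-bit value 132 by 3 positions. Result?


Rotate 0b10000100 left by 3 (8-bit) = 0b100100 = 36

36


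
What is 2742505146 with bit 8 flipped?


2742505146 ^ (1 << 8) = 2742505146 ^ 256 = 2742505402

2742505402


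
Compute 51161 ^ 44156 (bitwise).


0b1100011111011001 ^ 0b1010110001111100 = 0b110101110100101 = 27557

27557


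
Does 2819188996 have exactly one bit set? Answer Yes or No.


0b10101000000010010110100100000100. Multiple bits set => No

No


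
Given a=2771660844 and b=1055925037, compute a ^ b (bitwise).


2771660844 ^ 1055925037 = 2613318401

2613318401


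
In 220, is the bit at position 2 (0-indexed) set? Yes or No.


0b11011100, bit 2 = 1. Yes

Yes


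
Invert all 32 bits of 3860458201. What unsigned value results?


3860458201 ^ 4294967295 = 434509094

434509094


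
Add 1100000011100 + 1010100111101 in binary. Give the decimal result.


1100000011100 + 1010100111101 = 10110101011001 = 11609

11609


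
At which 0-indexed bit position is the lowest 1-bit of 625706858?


0b100101010010111000011101101010. Lowest set bit at position 1

1


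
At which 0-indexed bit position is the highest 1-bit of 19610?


0b100110010011010. Highest set bit at position 14

14


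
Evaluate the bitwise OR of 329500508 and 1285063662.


0b10011101000111100011101011100 | 0b1001100100110001000001111101110 = 0b1011111101110111100011111111110 = 1606141950

1606141950


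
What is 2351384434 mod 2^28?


2351384434 & 268435455 = 203900786

203900786


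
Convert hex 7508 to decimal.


7508 hex = 29960 decimal

29960


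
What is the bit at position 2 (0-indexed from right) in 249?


0b11111001, position 2 = 0

0


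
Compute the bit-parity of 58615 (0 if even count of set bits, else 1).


0b1110010011110111 has 11 ones => parity 1

1


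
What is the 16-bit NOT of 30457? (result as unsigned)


~0b111011011111001 = 0b1000100100000110 = 35078 (16-bit unsigned)

35078


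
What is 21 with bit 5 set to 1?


21 | (1 << 5) = 21 | 32 = 53

53


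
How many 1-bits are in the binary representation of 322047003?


0b10011001100100000110000011011 has 12 set bits

12


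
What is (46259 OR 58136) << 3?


Step 1: 46259 | 58136 = 63419
Step 2: 63419 << 3 = 507352

507352


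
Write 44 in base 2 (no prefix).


44 = 101100 in binary

101100


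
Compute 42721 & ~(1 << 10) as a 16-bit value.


42721 & ~(1 << 10) = 41697

41697


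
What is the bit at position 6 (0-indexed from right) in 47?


0b101111, position 6 = 0

0


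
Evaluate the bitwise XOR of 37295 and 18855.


0b1001000110101111 ^ 0b100100110100111 = 0b1101100000001000 = 55304

55304


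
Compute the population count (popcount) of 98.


0b1100010 has 3 set bits

3


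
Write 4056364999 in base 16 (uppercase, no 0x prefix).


4056364999 = F1C737C7 hex

F1C737C7


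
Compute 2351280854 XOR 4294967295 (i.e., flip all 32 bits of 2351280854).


2351280854 ^ 4294967295 = 1943686441

1943686441


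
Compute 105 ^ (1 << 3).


105 ^ (1 << 3) = 105 ^ 8 = 97

97


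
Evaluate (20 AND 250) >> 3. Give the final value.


Step 1: 20 & 250 = 16
Step 2: 16 >> 3 = 2

2


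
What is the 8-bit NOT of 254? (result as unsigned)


~0b11111110 = 0b1 = 1 (8-bit unsigned)

1


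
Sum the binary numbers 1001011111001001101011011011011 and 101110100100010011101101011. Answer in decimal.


1001011111001001101011011011011 + 101110100100010011101101011 = 1010001101101101111111001000110 = 1370947142

1370947142


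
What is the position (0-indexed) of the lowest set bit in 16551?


0b100000010100111. Lowest set bit at position 0

0


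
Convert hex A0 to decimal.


A0 hex = 160 decimal

160


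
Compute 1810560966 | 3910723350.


0b1101011111010101111011111000110 | 0b11101001000110001110011100010110 = 0b11101011111110101111011111010110 = 3959093206

3959093206


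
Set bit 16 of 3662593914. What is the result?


3662593914 | (1 << 16) = 3662593914 | 65536 = 3662659450

3662659450


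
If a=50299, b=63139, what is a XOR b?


50299 ^ 63139 = 13016

13016


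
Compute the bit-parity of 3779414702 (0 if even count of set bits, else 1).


0b11100001010001010100101010101110 has 15 ones => parity 1

1


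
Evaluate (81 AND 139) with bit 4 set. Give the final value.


Step 1: 81 & 139 = 1
Step 2: 1 | (1 << 4) = 1 | 16 = 17

17


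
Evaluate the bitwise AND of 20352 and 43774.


0b100111110000000 & 0b1010101011111110 = 0b101010000000 = 2688

2688


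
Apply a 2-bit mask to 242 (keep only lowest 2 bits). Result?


242 & 3 = 2

2


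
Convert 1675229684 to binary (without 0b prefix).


1675229684 = 1100011110110011111100111110100 in binary

1100011110110011111100111110100


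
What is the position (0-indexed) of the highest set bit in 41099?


0b1010000010001011. Highest set bit at position 15

15


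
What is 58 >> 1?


0b111010 >> 1 = 0b11101 = 29

29


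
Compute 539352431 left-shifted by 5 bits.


0b100000001001011101110101101111 << 5 = 0b10000000100101110111010110111100000 = 17259277792

17259277792


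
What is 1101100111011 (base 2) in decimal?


1101100111011 in decimal = 6971

6971


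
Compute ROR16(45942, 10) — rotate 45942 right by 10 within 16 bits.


Rotate 0b1011001101110110 right by 10 (16-bit) = 0b1101110110101100 = 56748

56748


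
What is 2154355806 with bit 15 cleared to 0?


2154355806 & ~(1 << 15) = 2154323038

2154323038


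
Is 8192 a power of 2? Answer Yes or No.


0b10000000000000. Only one bit set => Yes

Yes


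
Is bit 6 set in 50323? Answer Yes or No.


0b1100010010010011, bit 6 = 0. No

No


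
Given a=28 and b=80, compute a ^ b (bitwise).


28 ^ 80 = 76

76


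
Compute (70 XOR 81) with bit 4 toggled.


Step 1: 70 ^ 81 = 23
Step 2: 23 ^ (1 << 4) = 23 ^ 16 = 7

7


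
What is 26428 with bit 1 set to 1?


26428 | (1 << 1) = 26428 | 2 = 26430

26430


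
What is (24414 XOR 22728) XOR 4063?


Step 1: 24414 ^ 22728 = 1942
Step 2: 1942 ^ 4063 = 2121

2121


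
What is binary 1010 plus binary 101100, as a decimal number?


1010 + 101100 = 110110 = 54

54


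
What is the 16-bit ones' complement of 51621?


51621 ^ 65535 = 13914

13914


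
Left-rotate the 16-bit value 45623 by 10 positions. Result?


Rotate 0b1011001000110111 left by 10 (16-bit) = 0b1101111011001000 = 57032

57032


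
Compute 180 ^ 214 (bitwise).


0b10110100 ^ 0b11010110 = 0b1100010 = 98

98


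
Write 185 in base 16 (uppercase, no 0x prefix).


185 = B9 hex

B9


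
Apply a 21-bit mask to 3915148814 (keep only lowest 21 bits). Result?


3915148814 & 2097151 = 1863182

1863182


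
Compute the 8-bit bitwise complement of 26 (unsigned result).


~0b11010 = 0b11100101 = 229 (8-bit unsigned)

229


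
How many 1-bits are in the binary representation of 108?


0b1101100 has 4 set bits

4


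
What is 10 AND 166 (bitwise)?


0b1010 & 0b10100110 = 0b10 = 2

2


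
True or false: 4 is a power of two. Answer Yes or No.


0b100. Only one bit set => Yes

Yes


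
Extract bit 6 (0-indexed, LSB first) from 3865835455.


0b11100110011010111111011110111111, position 6 = 0

0


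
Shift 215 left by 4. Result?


0b11010111 << 4 = 0b110101110000 = 3440

3440


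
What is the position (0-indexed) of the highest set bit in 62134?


0b1111001010110110. Highest set bit at position 15

15


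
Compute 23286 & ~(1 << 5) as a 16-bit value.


23286 & ~(1 << 5) = 23254

23254


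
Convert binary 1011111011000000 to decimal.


1011111011000000 in decimal = 48832

48832


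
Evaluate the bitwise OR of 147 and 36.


0b10010011 | 0b100100 = 0b10110111 = 183

183


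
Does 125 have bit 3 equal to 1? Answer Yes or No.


0b1111101, bit 3 = 1. Yes

Yes


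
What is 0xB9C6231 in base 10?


B9C6231 hex = 194798129 decimal

194798129


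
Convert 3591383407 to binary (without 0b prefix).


3591383407 = 11010110000100000010100101101111 in binary

11010110000100000010100101101111


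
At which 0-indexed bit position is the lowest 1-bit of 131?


0b10000011. Lowest set bit at position 0

0


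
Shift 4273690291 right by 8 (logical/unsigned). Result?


0b11111110101110110101011010110011 >> 8 = 0b111111101011101101010110 = 16694102

16694102


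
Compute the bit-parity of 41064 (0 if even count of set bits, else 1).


0b1010000001101000 has 5 ones => parity 1

1


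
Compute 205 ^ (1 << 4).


205 ^ (1 << 4) = 205 ^ 16 = 221

221


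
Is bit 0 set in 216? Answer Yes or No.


0b11011000, bit 0 = 0. No

No


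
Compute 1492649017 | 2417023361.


0b1011000111110000000010000111001 | 0b10010000000100001101100110000001 = 0b11011000111110001101110110111001 = 3640188345

3640188345


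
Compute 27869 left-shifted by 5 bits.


0b110110011011101 << 5 = 0b11011001101110100000 = 891808

891808


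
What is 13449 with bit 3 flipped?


13449 ^ (1 << 3) = 13449 ^ 8 = 13441

13441


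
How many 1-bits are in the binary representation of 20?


0b10100 has 2 set bits

2


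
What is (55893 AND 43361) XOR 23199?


Step 1: 55893 & 43361 = 34881
Step 2: 34881 ^ 23199 = 53982

53982


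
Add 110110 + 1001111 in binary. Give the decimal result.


110110 + 1001111 = 10000101 = 133

133


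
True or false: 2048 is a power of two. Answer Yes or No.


0b100000000000. Only one bit set => Yes

Yes


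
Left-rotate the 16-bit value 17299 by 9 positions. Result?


Rotate 0b100001110010011 left by 9 (16-bit) = 0b10011010000111 = 9863

9863


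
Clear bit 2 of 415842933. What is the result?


415842933 & ~(1 << 2) = 415842929

415842929


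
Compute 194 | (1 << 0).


194 | (1 << 0) = 194 | 1 = 195

195


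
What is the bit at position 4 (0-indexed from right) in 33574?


0b1000001100100110, position 4 = 0

0


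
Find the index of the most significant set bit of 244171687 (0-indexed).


0b1110100011011100001110100111. Highest set bit at position 27

27


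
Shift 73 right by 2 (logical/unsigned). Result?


0b1001001 >> 2 = 0b10010 = 18

18


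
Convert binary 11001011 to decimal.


11001011 in decimal = 203

203


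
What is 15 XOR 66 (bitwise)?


0b1111 ^ 0b1000010 = 0b1001101 = 77

77


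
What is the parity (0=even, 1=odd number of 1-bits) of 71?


0b1000111 has 4 ones => parity 0

0


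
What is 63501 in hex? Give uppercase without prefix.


63501 = F80D hex

F80D


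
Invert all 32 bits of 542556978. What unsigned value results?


542556978 ^ 4294967295 = 3752410317

3752410317


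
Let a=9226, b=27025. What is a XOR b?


9226 ^ 27025 = 19867

19867


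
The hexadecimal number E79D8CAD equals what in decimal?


E79D8CAD hex = 3885862061 decimal

3885862061


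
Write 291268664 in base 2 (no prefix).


291268664 = 10001010111000110100000111000 in binary

10001010111000110100000111000


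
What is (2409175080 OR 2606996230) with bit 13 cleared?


Step 1: 2409175080 | 2606996230 = 2684066606
Step 2: 2684066606 & ~(1 << 13) = 2684066606

2684066606


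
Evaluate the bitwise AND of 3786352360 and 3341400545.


0b11100001101011110010011011101000 & 0b11000111001010011011100111100001 = 0b11000001001010010010000011100000 = 3240698080

3240698080


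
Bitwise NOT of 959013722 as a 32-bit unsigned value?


~0b111001001010010110001101011010 = 0b11000110110101101001110010100101 = 3335953573 (32-bit unsigned)

3335953573


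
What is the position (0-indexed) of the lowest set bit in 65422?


0b1111111110001110. Lowest set bit at position 1

1


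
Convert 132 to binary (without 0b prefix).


132 = 10000100 in binary

10000100


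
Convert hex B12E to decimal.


B12E hex = 45358 decimal

45358


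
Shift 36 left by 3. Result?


0b100100 << 3 = 0b100100000 = 288

288


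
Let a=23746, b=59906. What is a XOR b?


23746 ^ 59906 = 46784

46784


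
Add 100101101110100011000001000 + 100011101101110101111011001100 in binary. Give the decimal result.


100101101110100011000001000 + 100011101101110101111011001100 = 101000011011101010010011010100 = 678339796

678339796


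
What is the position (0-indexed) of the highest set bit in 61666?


0b1111000011100010. Highest set bit at position 15

15


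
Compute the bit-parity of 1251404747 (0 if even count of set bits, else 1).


0b1001010100101101110101111001011 has 18 ones => parity 0

0


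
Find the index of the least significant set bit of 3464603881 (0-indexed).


0b11001110100000011010100011101001. Lowest set bit at position 0

0


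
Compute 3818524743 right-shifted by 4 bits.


0b11100011100110100001000001000111 >> 4 = 0b1110001110011010000100000100 = 238657796

238657796


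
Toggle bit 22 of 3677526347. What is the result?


3677526347 ^ (1 << 22) = 3677526347 ^ 4194304 = 3681720651

3681720651


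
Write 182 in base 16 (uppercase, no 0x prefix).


182 = B6 hex

B6


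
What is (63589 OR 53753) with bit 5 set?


Step 1: 63589 | 53753 = 63997
Step 2: 63997 | (1 << 5) = 63997 | 32 = 63997

63997


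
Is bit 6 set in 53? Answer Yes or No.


0b110101, bit 6 = 0. No

No


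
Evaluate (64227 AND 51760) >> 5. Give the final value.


Step 1: 64227 & 51760 = 51744
Step 2: 51744 >> 5 = 1617

1617


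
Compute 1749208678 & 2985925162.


0b1101000010000101100111001100110 & 0b10110001111110011001101000101010 = 0b100000010000001000101000100010 = 541100578

541100578


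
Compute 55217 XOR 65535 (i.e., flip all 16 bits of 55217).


55217 ^ 65535 = 10318

10318


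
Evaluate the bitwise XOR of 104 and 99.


0b1101000 ^ 0b1100011 = 0b1011 = 11

11


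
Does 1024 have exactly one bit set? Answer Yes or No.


0b10000000000. Only one bit set => Yes

Yes


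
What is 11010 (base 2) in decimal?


11010 in decimal = 26

26


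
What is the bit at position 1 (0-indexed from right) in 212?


0b11010100, position 1 = 0

0


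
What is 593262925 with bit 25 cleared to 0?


593262925 & ~(1 << 25) = 559708493

559708493


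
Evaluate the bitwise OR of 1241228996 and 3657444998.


0b1001001111110111010011011000100 | 0b11011010000000000010111010000110 = 0b11011011111110111010111011000110 = 3690704582

3690704582


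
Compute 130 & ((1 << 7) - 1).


130 & 127 = 2

2


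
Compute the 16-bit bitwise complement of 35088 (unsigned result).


~0b1000100100010000 = 0b111011011101111 = 30447 (16-bit unsigned)

30447


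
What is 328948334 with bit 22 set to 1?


328948334 | (1 << 22) = 328948334 | 4194304 = 333142638

333142638


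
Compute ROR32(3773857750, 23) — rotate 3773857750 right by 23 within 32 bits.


Rotate 0b11100000111100000111111111010110 right by 23 (32-bit) = 0b11100000111111111010110111000001 = 3774852545

3774852545


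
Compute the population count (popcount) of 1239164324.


0b1001001110111000010010110100100 has 14 set bits

14


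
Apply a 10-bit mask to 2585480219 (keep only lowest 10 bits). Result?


2585480219 & 1023 = 27

27


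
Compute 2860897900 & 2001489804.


0b10101010100001011101011001101100 & 0b1110111010011000100111110001100 = 0b100010000001000100011000001100 = 570705420

570705420


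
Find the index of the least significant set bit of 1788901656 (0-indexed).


0b1101010101000000111100100011000. Lowest set bit at position 3

3


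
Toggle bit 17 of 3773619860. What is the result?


3773619860 ^ (1 << 17) = 3773619860 ^ 131072 = 3773750932

3773750932


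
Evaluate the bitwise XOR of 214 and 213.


0b11010110 ^ 0b11010101 = 0b11 = 3

3


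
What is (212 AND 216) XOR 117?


Step 1: 212 & 216 = 208
Step 2: 208 ^ 117 = 165

165


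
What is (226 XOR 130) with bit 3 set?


Step 1: 226 ^ 130 = 96
Step 2: 96 | (1 << 3) = 96 | 8 = 104

104


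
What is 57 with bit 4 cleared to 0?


57 & ~(1 << 4) = 41

41


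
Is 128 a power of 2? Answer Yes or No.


0b10000000. Only one bit set => Yes

Yes


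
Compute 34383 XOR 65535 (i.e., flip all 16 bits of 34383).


34383 ^ 65535 = 31152

31152


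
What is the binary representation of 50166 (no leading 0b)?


50166 = 1100001111110110 in binary

1100001111110110


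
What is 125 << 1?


0b1111101 << 1 = 0b11111010 = 250

250


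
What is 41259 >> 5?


0b1010000100101011 >> 5 = 0b10100001001 = 1289

1289


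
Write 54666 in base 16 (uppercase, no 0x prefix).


54666 = D58A hex

D58A


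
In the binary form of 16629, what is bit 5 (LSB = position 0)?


0b100000011110101, position 5 = 1

1


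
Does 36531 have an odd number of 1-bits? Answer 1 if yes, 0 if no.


0b1000111010110011 has 9 ones => parity 1

1


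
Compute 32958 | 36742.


0b1000000010111110 | 0b1000111110000110 = 0b1000111110111110 = 36798

36798


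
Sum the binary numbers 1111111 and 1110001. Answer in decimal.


1111111 + 1110001 = 11110000 = 240

240


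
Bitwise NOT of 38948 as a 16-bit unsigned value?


~0b1001100000100100 = 0b110011111011011 = 26587 (16-bit unsigned)

26587


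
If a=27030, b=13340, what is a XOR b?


27030 ^ 13340 = 23946

23946


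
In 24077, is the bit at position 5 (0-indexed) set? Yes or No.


0b101111000001101, bit 5 = 0. No

No


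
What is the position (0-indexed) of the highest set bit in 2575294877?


0b10011001011111111110000110011101. Highest set bit at position 31

31


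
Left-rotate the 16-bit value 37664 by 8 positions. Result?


Rotate 0b1001001100100000 left by 8 (16-bit) = 0b10000010010011 = 8339

8339


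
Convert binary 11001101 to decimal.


11001101 in decimal = 205

205


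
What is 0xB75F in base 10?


B75F hex = 46943 decimal

46943


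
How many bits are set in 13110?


0b11001100110110 has 8 set bits

8


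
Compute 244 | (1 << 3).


244 | (1 << 3) = 244 | 8 = 252

252


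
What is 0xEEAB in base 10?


EEAB hex = 61099 decimal

61099


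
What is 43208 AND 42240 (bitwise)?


0b1010100011001000 & 0b1010010100000000 = 0b1010000000000000 = 40960

40960


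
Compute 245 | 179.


0b11110101 | 0b10110011 = 0b11110111 = 247

247


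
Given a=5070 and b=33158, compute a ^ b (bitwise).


5070 ^ 33158 = 37448

37448


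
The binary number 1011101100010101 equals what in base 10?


1011101100010101 in decimal = 47893

47893


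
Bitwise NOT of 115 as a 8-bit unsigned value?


~0b1110011 = 0b10001100 = 140 (8-bit unsigned)

140


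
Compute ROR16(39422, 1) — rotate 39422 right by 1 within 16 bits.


Rotate 0b1001100111111110 right by 1 (16-bit) = 0b100110011111111 = 19711

19711


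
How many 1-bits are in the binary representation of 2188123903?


0b10000010011011000001111011111111 has 18 set bits

18


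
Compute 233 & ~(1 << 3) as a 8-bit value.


233 & ~(1 << 3) = 225

225


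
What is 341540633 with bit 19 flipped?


341540633 ^ (1 << 19) = 341540633 ^ 524288 = 341016345

341016345


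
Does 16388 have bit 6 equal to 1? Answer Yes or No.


0b100000000000100, bit 6 = 0. No

No


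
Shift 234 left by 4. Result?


0b11101010 << 4 = 0b111010100000 = 3744

3744


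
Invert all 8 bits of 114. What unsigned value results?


114 ^ 255 = 141

141


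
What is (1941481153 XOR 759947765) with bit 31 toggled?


Step 1: 1941481153 ^ 759947765 = 1593001780
Step 2: 1593001780 ^ (1 << 31) = 1593001780 ^ 2147483648 = 3740485428

3740485428


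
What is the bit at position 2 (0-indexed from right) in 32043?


0b111110100101011, position 2 = 0

0


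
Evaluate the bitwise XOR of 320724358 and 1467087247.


0b10011000111011101110110000110 ^ 0b1010111011100011111100110001111 = 0b1000100011011000010010000001001 = 1147937801

1147937801


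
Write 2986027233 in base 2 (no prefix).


2986027233 = 10110001111110110010100011100001 in binary

10110001111110110010100011100001


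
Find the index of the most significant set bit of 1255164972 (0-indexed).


0b1001010110100000100110000101100. Highest set bit at position 30

30


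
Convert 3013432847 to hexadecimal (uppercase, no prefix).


3013432847 = B39D560F hex

B39D560F


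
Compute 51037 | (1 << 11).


51037 | (1 << 11) = 51037 | 2048 = 53085

53085


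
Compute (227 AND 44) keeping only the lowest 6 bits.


Step 1: 227 & 44 = 32
Step 2: 32 & 63 = 32

32


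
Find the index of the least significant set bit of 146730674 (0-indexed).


0b1000101111101110111010110010. Lowest set bit at position 1

1


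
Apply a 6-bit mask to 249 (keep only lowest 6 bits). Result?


249 & 63 = 57

57


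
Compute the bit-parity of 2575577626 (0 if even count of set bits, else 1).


0b10011001100001000011001000011010 has 12 ones => parity 0

0


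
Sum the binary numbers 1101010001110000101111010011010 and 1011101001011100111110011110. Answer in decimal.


1101010001110000101111010011010 + 1011101001011100111110011110 = 1110101110111100010111000111000 = 1977495096

1977495096


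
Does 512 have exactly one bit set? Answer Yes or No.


0b1000000000. Only one bit set => Yes

Yes


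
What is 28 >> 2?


0b11100 >> 2 = 0b111 = 7

7


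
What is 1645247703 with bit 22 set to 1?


1645247703 | (1 << 22) = 1645247703 | 4194304 = 1649442007

1649442007


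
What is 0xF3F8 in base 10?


F3F8 hex = 62456 decimal

62456


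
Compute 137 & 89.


0b10001001 & 0b1011001 = 0b1001 = 9

9


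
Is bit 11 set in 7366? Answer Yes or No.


0b1110011000110, bit 11 = 1. Yes

Yes


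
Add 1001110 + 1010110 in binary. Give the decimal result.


1001110 + 1010110 = 10100100 = 164

164


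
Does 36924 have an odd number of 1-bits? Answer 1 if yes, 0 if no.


0b1001000000111100 has 6 ones => parity 0

0


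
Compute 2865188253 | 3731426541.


0b10101010110001110100110110011101 | 0b11011110011010010000110011101101 = 0b11111110111011110100110111111101 = 4277095933

4277095933


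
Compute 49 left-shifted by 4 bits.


0b110001 << 4 = 0b1100010000 = 784

784


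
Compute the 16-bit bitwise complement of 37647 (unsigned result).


~0b1001001100001111 = 0b110110011110000 = 27888 (16-bit unsigned)

27888


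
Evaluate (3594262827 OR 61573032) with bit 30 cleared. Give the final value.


Step 1: 3594262827 | 61573032 = 3619659691
Step 2: 3619659691 & ~(1 << 30) = 2545917867

2545917867


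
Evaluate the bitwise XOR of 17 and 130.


0b10001 ^ 0b10000010 = 0b10010011 = 147

147


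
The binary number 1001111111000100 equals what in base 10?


1001111111000100 in decimal = 40900

40900


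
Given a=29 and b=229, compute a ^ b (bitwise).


29 ^ 229 = 248

248


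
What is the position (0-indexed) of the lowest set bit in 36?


0b100100. Lowest set bit at position 2

2


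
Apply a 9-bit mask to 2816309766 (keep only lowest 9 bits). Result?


2816309766 & 511 = 6

6


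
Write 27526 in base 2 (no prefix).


27526 = 110101110000110 in binary

110101110000110


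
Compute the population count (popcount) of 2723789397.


0b10100010010110011011101001010101 has 16 set bits

16


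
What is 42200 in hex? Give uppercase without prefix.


42200 = A4D8 hex

A4D8


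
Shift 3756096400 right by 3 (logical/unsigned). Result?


0b11011111111000010111101110010000 >> 3 = 0b11011111111000010111101110010 = 469512050

469512050


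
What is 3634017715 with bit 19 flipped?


3634017715 ^ (1 << 19) = 3634017715 ^ 524288 = 3633493427

3633493427


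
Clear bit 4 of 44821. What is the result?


44821 & ~(1 << 4) = 44805

44805


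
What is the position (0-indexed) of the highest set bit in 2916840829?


0b10101101110110110111010101111101. Highest set bit at position 31

31


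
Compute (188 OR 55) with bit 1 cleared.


Step 1: 188 | 55 = 191
Step 2: 191 & ~(1 << 1) = 189

189


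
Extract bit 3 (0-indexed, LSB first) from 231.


0b11100111, position 3 = 0

0


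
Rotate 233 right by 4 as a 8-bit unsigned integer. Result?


Rotate 0b11101001 right by 4 (8-bit) = 0b10011110 = 158

158


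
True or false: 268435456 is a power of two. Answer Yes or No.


0b10000000000000000000000000000. Only one bit set => Yes

Yes


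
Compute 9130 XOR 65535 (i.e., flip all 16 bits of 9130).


9130 ^ 65535 = 56405

56405


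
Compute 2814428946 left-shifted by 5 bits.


0b10100111110000001100011100010010 << 5 = 0b1010011111000000110001110001001000000 = 90061726272

90061726272


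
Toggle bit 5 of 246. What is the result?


246 ^ (1 << 5) = 246 ^ 32 = 214

214


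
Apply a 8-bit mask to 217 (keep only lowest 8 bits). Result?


217 & 255 = 217

217


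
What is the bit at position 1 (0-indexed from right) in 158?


0b10011110, position 1 = 1

1


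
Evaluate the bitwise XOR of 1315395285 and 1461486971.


0b1001110011001110101011011010101 ^ 0b1010111000111001000010101111011 = 0b11001011110111101001110101110 = 427545518

427545518


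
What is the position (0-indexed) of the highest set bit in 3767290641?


0b11100000100011000100101100010001. Highest set bit at position 31

31


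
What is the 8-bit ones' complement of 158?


158 ^ 255 = 97

97


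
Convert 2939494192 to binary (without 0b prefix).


2939494192 = 10101111001101010001111100110000 in binary

10101111001101010001111100110000


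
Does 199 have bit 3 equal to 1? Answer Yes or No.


0b11000111, bit 3 = 0. No

No


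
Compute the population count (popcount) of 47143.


0b1011100000100111 has 8 set bits

8


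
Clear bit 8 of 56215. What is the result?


56215 & ~(1 << 8) = 55959

55959


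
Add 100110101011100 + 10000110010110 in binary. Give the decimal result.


100110101011100 + 10000110010110 = 110111011110010 = 28402

28402


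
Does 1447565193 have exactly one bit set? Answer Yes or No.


0b1010110010010000001011110001001. Multiple bits set => No

No


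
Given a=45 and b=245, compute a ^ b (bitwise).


45 ^ 245 = 216

216


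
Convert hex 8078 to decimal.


8078 hex = 32888 decimal

32888


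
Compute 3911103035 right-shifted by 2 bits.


0b11101001000111101011001000111011 >> 2 = 0b111010010001111010110010001110 = 977775758

977775758


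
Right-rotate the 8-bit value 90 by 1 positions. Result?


Rotate 0b1011010 right by 1 (8-bit) = 0b101101 = 45

45


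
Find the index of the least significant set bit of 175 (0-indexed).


0b10101111. Lowest set bit at position 0

0


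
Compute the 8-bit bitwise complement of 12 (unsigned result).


~0b1100 = 0b11110011 = 243 (8-bit unsigned)

243


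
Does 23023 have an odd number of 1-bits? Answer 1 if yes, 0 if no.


0b101100111101111 has 11 ones => parity 1

1


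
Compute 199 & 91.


0b11000111 & 0b1011011 = 0b1000011 = 67

67


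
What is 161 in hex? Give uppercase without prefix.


161 = A1 hex

A1


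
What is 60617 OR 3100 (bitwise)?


0b1110110011001001 | 0b110000011100 = 0b1110110011011101 = 60637

60637


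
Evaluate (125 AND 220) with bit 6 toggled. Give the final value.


Step 1: 125 & 220 = 92
Step 2: 92 ^ (1 << 6) = 92 ^ 64 = 28

28


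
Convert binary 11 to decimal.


11 in decimal = 3

3


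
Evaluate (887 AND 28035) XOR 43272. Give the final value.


Step 1: 887 & 28035 = 259
Step 2: 259 ^ 43272 = 43019

43019


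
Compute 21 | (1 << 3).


21 | (1 << 3) = 21 | 8 = 29

29


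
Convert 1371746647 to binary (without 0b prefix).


1371746647 = 1010001110000110011000101010111 in binary

1010001110000110011000101010111


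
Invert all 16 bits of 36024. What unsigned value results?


36024 ^ 65535 = 29511

29511


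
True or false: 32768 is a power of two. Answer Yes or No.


0b1000000000000000. Only one bit set => Yes

Yes


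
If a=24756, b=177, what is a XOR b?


24756 ^ 177 = 24581

24581


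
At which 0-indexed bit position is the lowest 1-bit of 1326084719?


0b1001111000010100111001001101111. Lowest set bit at position 0

0


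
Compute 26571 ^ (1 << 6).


26571 ^ (1 << 6) = 26571 ^ 64 = 26507

26507


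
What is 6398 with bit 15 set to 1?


6398 | (1 << 15) = 6398 | 32768 = 39166

39166


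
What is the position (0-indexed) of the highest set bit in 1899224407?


0b1110001001100111101110101010111. Highest set bit at position 30

30


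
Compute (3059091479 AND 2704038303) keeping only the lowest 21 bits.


Step 1: 3059091479 & 2704038303 = 2684618775
Step 2: 2684618775 & 2097151 = 264215

264215


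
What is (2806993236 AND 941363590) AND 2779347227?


Step 1: 2806993236 & 941363590 = 537661700
Step 2: 537661700 & 2779347227 = 537399552

537399552


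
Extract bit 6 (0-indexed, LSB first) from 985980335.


0b111010110001001101110110101111, position 6 = 0

0


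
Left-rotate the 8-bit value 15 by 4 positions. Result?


Rotate 0b1111 left by 4 (8-bit) = 0b11110000 = 240

240


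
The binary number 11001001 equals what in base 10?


11001001 in decimal = 201

201


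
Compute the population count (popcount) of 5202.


0b1010001010010 has 5 set bits

5


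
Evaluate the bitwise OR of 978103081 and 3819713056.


0b111010010011001010101100101001 | 0b11100011101011000011001000100000 = 0b11111011111011001011101100101001 = 4226595625

4226595625


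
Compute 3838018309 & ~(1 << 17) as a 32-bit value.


3838018309 & ~(1 << 17) = 3837887237

3837887237


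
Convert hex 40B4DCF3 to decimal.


40B4DCF3 hex = 1085594867 decimal

1085594867


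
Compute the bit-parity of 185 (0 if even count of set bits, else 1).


0b10111001 has 5 ones => parity 1

1


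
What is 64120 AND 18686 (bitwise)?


0b1111101001111000 & 0b100100011111110 = 0b100100001111000 = 18552

18552


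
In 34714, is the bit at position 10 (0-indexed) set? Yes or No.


0b1000011110011010, bit 10 = 1. Yes

Yes


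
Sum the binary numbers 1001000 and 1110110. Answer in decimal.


1001000 + 1110110 = 10111110 = 190

190


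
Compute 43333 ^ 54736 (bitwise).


0b1010100101000101 ^ 0b1101010111010000 = 0b111110010010101 = 31893

31893


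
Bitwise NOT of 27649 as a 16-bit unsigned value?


~0b110110000000001 = 0b1001001111111110 = 37886 (16-bit unsigned)

37886


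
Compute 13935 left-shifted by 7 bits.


0b11011001101111 << 7 = 0b110110011011110000000 = 1783680

1783680


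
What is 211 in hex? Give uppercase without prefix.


211 = D3 hex

D3


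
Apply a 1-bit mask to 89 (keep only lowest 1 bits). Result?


89 & 1 = 1

1


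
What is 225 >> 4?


0b11100001 >> 4 = 0b1110 = 14

14


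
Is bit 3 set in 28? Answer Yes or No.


0b11100, bit 3 = 1. Yes

Yes


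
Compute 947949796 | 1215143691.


0b111000100000001001000011100100 | 0b1001000011011011001111100001011 = 0b1111000111011011001111111101111 = 2028838895

2028838895


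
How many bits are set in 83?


0b1010011 has 4 set bits

4


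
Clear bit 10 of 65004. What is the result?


65004 & ~(1 << 10) = 63980

63980


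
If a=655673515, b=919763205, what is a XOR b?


655673515 ^ 919763205 = 298234286

298234286


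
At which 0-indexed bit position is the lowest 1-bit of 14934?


0b11101001010110. Lowest set bit at position 1

1


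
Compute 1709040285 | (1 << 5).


1709040285 | (1 << 5) = 1709040285 | 32 = 1709040317

1709040317


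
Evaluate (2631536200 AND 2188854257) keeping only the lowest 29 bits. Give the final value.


Step 1: 2631536200 & 2188854257 = 2152858176
Step 2: 2152858176 & 536870911 = 5374528

5374528


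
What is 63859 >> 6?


0b1111100101110011 >> 6 = 0b1111100101 = 997

997


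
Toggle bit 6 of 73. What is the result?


73 ^ (1 << 6) = 73 ^ 64 = 9

9


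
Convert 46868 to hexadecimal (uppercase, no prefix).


46868 = B714 hex

B714


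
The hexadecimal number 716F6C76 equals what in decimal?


716F6C76 hex = 1903127670 decimal

1903127670
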